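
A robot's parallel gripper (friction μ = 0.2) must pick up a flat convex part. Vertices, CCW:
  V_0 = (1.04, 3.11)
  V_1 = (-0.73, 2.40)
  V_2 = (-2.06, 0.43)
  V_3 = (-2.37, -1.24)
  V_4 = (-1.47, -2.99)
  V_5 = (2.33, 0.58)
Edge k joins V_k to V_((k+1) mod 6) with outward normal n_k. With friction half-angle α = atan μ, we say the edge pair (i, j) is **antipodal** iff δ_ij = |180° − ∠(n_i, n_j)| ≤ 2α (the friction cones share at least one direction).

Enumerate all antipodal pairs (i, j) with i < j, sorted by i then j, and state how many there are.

α = atan 0.2 = 11.31°;  2α = 22.62°
n_0 = (-0.3723, +0.9281)
n_1 = (-0.8288, +0.5595)
n_2 = (-0.9832, +0.1825)
n_3 = (-0.8893, -0.4573)
n_4 = (+0.6847, -0.7288)
n_5 = (+0.8909, +0.4542)
  (0,1): δ = 145.88°  ·
  (0,2): δ = 122.37°  ·
  (0,3): δ = 84.64°  ·
  (0,4): δ = 21.36°  ✓
  (0,5): δ = 95.16°  ·
  (1,2): δ = 156.49°  ·
  (1,3): δ = 118.76°  ·
  (1,4): δ = 12.76°  ✓
  (1,5): δ = 61.04°  ·
  (2,3): δ = 142.27°  ·
  (2,4): δ = 36.27°  ·
  (2,5): δ = 37.53°  ·
  (3,4): δ = 74.00°  ·
  (3,5): δ = 0.20°  ✓
  (4,5): δ = 106.20°  ·
antipodal pairs: 3

count = 3; pairs: (0,4), (1,4), (3,5)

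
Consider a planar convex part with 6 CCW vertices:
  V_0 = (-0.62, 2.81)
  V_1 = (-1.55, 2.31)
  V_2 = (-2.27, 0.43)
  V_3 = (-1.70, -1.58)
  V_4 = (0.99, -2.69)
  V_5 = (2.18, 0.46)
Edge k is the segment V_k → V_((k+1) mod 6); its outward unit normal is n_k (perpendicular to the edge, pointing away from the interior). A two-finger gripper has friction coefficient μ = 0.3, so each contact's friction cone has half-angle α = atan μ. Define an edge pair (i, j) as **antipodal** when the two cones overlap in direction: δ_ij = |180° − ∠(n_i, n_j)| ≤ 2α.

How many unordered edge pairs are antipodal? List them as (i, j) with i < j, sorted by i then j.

α = atan 0.3 = 16.70°;  2α = 33.40°
n_0 = (-0.4735, +0.8808)
n_1 = (-0.9339, +0.3576)
n_2 = (-0.9621, -0.2728)
n_3 = (-0.3814, -0.9244)
n_4 = (+0.9355, -0.3534)
n_5 = (+0.6429, +0.7660)
  (0,1): δ = 139.22°  ·
  (0,2): δ = 102.43°  ·
  (0,3): δ = 50.69°  ·
  (0,4): δ = 41.04°  ·
  (0,5): δ = 111.73°  ·
  (1,2): δ = 143.21°  ·
  (1,3): δ = 91.47°  ·
  (1,4): δ = 0.26°  ✓
  (1,5): δ = 70.95°  ·
  (2,3): δ = 128.26°  ·
  (2,4): δ = 36.53°  ·
  (2,5): δ = 34.16°  ·
  (3,4): δ = 88.27°  ·
  (3,5): δ = 17.58°  ✓
  (4,5): δ = 109.31°  ·
antipodal pairs: 2

count = 2; pairs: (1,4), (3,5)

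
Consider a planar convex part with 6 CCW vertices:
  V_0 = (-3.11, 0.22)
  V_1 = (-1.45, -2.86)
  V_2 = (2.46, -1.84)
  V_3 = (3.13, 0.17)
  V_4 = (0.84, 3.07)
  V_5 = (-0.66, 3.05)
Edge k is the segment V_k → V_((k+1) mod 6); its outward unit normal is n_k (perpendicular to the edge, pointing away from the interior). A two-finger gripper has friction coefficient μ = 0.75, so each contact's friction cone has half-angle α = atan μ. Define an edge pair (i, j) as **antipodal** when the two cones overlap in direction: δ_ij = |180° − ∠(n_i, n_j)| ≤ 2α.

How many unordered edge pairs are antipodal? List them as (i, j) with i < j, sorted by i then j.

α = atan 0.75 = 36.87°;  2α = 73.74°
n_0 = (-0.8803, -0.4744)
n_1 = (+0.2524, -0.9676)
n_2 = (+0.9487, -0.3162)
n_3 = (+0.7848, +0.6197)
n_4 = (-0.0133, +0.9999)
n_5 = (-0.7560, +0.6545)
  (0,1): δ = 103.70°  ·
  (0,2): δ = 46.76°  ✓
  (0,3): δ = 9.97°  ✓
  (0,4): δ = 62.44°  ✓
  (0,5): δ = 110.79°  ·
  (1,2): δ = 123.06°  ·
  (1,3): δ = 66.32°  ✓
  (1,4): δ = 13.86°  ✓
  (1,5): δ = 34.50°  ✓
  (2,3): δ = 123.27°  ·
  (2,4): δ = 70.80°  ✓
  (2,5): δ = 22.45°  ✓
  (3,4): δ = 127.53°  ·
  (3,5): δ = 79.18°  ·
  (4,5): δ = 131.65°  ·
antipodal pairs: 8

count = 8; pairs: (0,2), (0,3), (0,4), (1,3), (1,4), (1,5), (2,4), (2,5)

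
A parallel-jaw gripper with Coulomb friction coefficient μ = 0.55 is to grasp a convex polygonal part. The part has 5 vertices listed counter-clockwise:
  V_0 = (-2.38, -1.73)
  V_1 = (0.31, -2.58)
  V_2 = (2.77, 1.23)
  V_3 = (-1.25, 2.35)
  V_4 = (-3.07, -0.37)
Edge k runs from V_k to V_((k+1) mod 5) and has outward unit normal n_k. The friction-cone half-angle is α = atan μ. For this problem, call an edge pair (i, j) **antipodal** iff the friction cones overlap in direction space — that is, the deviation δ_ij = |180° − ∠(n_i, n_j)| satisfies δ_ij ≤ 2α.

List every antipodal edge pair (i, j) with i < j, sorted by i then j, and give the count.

count = 3; pairs: (0,2), (1,3), (2,4)

α = atan 0.55 = 28.81°;  2α = 57.62°
n_0 = (-0.3013, -0.9535)
n_1 = (+0.8401, -0.5424)
n_2 = (+0.2684, +0.9633)
n_3 = (-0.8311, +0.5561)
n_4 = (-0.8918, -0.4525)
  (0,1): δ = 105.31°  ·
  (0,2): δ = 1.97°  ✓
  (0,3): δ = 73.75°  ·
  (0,4): δ = 134.44°  ·
  (1,2): δ = 72.72°  ·
  (1,3): δ = 0.94°  ✓
  (1,4): δ = 59.75°  ·
  (2,3): δ = 108.22°  ·
  (2,4): δ = 47.53°  ✓
  (3,4): δ = 119.31°  ·
antipodal pairs: 3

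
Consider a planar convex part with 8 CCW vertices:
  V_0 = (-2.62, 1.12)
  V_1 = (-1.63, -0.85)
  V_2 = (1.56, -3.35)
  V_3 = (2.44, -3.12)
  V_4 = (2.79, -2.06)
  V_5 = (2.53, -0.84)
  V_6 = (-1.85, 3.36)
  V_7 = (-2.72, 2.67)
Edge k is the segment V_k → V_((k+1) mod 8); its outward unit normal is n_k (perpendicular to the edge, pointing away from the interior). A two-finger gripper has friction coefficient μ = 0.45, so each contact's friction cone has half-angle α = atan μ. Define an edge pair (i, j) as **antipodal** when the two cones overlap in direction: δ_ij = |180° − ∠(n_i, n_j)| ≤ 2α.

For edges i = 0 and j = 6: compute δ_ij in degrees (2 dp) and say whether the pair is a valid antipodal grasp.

α = atan 0.45 = 24.23°;  2α = 48.46°
edge 0: e_0 = (+0.99, -1.97);  n_0 = (-0.8935, -0.4490)
edge 6: e_6 = (-0.87, -0.69);  n_6 = (-0.6214, +0.7835)
∠(n_0, n_6) = 78.26°
δ = |180° − 78.26°| = 101.74°
101.74° > 2α = 48.46°  →  invalid

δ = 101.74°, invalid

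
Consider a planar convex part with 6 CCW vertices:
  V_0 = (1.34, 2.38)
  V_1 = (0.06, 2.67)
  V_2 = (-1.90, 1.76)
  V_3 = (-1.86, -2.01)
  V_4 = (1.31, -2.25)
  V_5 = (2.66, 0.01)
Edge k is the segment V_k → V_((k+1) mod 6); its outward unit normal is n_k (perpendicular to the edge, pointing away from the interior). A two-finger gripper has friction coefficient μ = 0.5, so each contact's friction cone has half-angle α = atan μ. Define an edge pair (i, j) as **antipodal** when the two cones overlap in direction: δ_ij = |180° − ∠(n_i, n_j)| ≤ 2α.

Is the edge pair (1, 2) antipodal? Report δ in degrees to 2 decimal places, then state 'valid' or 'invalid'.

δ = 114.30°, invalid

α = atan 0.5 = 26.57°;  2α = 53.13°
edge 1: e_1 = (-1.96, -0.91);  n_1 = (-0.4211, +0.9070)
edge 2: e_2 = (+0.04, -3.77);  n_2 = (-0.9999, -0.0106)
∠(n_1, n_2) = 65.70°
δ = |180° − 65.70°| = 114.30°
114.30° > 2α = 53.13°  →  invalid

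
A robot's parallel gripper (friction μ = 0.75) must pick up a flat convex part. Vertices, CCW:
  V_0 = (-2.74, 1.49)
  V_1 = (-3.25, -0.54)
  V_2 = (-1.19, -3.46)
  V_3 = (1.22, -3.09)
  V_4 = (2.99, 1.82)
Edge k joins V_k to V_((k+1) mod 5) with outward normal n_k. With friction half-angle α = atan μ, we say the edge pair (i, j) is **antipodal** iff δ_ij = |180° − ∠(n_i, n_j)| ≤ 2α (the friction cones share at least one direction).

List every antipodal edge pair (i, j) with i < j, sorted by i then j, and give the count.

count = 6; pairs: (0,2), (0,3), (1,3), (1,4), (2,4), (3,4)

α = atan 0.75 = 36.87°;  2α = 73.74°
n_0 = (-0.9699, +0.2437)
n_1 = (-0.8171, -0.5765)
n_2 = (+0.1517, -0.9884)
n_3 = (+0.9407, -0.3391)
n_4 = (-0.0575, +0.9983)
  (0,1): δ = 130.70°  ·
  (0,2): δ = 67.17°  ✓
  (0,3): δ = 5.72°  ✓
  (0,4): δ = 107.40°  ·
  (1,2): δ = 116.47°  ·
  (1,3): δ = 55.03°  ✓
  (1,4): δ = 58.09°  ✓
  (2,3): δ = 118.55°  ·
  (2,4): δ = 5.43°  ✓
  (3,4): δ = 66.88°  ✓
antipodal pairs: 6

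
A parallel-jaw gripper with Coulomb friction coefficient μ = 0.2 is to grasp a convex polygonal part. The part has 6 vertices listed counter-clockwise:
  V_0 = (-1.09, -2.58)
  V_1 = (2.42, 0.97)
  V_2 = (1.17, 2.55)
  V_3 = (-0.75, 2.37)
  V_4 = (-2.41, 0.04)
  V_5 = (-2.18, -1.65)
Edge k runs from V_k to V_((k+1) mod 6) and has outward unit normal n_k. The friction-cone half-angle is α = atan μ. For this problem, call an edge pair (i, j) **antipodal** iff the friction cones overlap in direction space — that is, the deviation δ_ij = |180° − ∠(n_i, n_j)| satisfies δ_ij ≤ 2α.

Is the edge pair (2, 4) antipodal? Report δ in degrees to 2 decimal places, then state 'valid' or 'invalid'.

α = atan 0.2 = 11.31°;  2α = 22.62°
edge 2: e_2 = (-1.92, -0.18);  n_2 = (-0.0933, +0.9956)
edge 4: e_4 = (+0.23, -1.69);  n_4 = (-0.9909, -0.1349)
∠(n_2, n_4) = 92.39°
δ = |180° − 92.39°| = 87.61°
87.61° > 2α = 22.62°  →  invalid

δ = 87.61°, invalid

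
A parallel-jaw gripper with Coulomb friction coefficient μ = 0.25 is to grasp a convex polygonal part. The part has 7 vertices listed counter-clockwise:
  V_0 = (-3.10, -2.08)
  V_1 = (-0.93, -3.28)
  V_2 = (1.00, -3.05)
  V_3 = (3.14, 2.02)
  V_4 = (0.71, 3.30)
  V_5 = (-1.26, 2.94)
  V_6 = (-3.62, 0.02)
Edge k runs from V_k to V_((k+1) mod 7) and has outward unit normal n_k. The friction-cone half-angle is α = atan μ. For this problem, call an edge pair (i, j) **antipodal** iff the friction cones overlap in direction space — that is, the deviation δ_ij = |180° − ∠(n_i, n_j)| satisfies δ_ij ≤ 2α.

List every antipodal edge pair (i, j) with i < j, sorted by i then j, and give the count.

α = atan 0.25 = 14.04°;  2α = 28.07°
n_0 = (-0.4839, -0.8751)
n_1 = (+0.1183, -0.9930)
n_2 = (+0.9213, -0.3889)
n_3 = (+0.4660, +0.8848)
n_4 = (-0.1798, +0.9837)
n_5 = (-0.7777, +0.6286)
n_6 = (-0.9707, -0.2404)
  (0,1): δ = 144.26°  ·
  (0,2): δ = 83.94°  ·
  (0,3): δ = 1.16°  ✓
  (0,4): δ = 39.30°  ·
  (0,5): δ = 80.00°  ·
  (0,6): δ = 132.85°  ·
  (1,2): δ = 119.68°  ·
  (1,3): δ = 34.57°  ·
  (1,4): δ = 3.56°  ✓
  (1,5): δ = 44.26°  ·
  (1,6): δ = 97.11°  ·
  (2,3): δ = 94.89°  ·
  (2,4): δ = 56.76°  ·
  (2,5): δ = 16.06°  ✓
  (2,6): δ = 36.79°  ·
  (3,4): δ = 141.87°  ·
  (3,5): δ = 101.17°  ·
  (3,6): δ = 48.31°  ·
  (4,5): δ = 139.30°  ·
  (4,6): δ = 86.45°  ·
  (5,6): δ = 127.15°  ·
antipodal pairs: 3

count = 3; pairs: (0,3), (1,4), (2,5)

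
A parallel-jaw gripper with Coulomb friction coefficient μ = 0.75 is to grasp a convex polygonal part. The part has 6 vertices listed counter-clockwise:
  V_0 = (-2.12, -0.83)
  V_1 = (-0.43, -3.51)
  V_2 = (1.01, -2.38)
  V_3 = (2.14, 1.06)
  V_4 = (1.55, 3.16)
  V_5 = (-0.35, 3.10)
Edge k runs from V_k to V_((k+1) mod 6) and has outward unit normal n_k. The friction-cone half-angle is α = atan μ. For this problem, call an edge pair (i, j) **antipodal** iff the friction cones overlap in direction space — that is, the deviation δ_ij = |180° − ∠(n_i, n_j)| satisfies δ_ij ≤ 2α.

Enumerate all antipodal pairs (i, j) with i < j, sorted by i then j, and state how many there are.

count = 8; pairs: (0,2), (0,3), (0,4), (1,4), (1,5), (2,4), (2,5), (3,5)

α = atan 0.75 = 36.87°;  2α = 73.74°
n_0 = (-0.8459, -0.5334)
n_1 = (+0.6173, -0.7867)
n_2 = (+0.9501, -0.3121)
n_3 = (+0.9627, +0.2705)
n_4 = (-0.0316, +0.9995)
n_5 = (-0.9118, +0.4107)
  (0,1): δ = 84.11°  ·
  (0,2): δ = 50.42°  ✓
  (0,3): δ = 16.54°  ✓
  (0,4): δ = 59.57°  ✓
  (0,5): δ = 123.52°  ·
  (1,2): δ = 146.31°  ·
  (1,3): δ = 112.43°  ·
  (1,4): δ = 36.31°  ✓
  (1,5): δ = 27.63°  ✓
  (2,3): δ = 146.12°  ·
  (2,4): δ = 70.01°  ✓
  (2,5): δ = 6.06°  ✓
  (3,4): δ = 103.88°  ·
  (3,5): δ = 39.94°  ✓
  (4,5): δ = 116.05°  ·
antipodal pairs: 8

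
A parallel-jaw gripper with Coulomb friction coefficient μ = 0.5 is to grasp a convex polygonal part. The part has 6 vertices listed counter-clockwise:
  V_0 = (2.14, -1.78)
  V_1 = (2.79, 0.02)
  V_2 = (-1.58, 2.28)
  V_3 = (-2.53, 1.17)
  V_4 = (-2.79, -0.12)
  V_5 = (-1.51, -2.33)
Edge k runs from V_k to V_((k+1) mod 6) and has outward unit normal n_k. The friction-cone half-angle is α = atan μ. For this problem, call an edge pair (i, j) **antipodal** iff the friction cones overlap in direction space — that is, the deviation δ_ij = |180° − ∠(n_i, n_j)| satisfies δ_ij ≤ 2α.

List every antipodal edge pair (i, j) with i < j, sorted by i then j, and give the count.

count = 6; pairs: (0,2), (0,3), (0,4), (1,4), (1,5), (2,5)

α = atan 0.5 = 26.57°;  2α = 53.13°
n_0 = (+0.9406, -0.3396)
n_1 = (+0.4594, +0.8882)
n_2 = (-0.7597, +0.6502)
n_3 = (-0.9803, +0.1976)
n_4 = (-0.8653, -0.5012)
n_5 = (+0.1490, -0.9888)
  (0,1): δ = 97.49°  ·
  (0,2): δ = 20.70°  ✓
  (0,3): δ = 8.46°  ✓
  (0,4): δ = 49.93°  ✓
  (0,5): δ = 118.42°  ·
  (1,2): δ = 103.21°  ·
  (1,3): δ = 74.05°  ·
  (1,4): δ = 32.57°  ✓
  (1,5): δ = 35.92°  ✓
  (2,3): δ = 150.84°  ·
  (2,4): δ = 109.36°  ·
  (2,5): δ = 40.87°  ✓
  (3,4): δ = 138.53°  ·
  (3,5): δ = 70.04°  ·
  (4,5): δ = 111.51°  ·
antipodal pairs: 6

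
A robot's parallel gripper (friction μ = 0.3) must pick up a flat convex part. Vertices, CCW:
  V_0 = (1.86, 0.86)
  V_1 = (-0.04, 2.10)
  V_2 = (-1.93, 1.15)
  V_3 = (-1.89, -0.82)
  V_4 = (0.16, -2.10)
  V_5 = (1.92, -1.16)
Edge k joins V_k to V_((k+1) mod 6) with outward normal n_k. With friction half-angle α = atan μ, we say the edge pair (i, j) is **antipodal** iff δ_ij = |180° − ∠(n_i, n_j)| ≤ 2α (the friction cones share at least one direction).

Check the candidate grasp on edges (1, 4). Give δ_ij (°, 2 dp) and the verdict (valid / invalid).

α = atan 0.3 = 16.70°;  2α = 33.40°
edge 1: e_1 = (-1.89, -0.95);  n_1 = (-0.4491, +0.8935)
edge 4: e_4 = (+1.76, +0.94);  n_4 = (+0.4711, -0.8821)
∠(n_1, n_4) = 178.58°
δ = |180° − 178.58°| = 1.42°
1.42° ≤ 2α = 33.40°  →  valid

δ = 1.42°, valid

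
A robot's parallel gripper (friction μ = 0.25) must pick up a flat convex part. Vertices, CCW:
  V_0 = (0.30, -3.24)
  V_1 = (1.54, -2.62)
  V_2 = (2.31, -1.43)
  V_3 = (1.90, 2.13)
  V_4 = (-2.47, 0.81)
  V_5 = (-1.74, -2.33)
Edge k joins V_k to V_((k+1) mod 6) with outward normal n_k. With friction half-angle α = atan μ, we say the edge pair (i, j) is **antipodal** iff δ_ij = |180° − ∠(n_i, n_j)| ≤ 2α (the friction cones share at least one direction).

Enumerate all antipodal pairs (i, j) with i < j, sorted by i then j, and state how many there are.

α = atan 0.25 = 14.04°;  2α = 28.07°
n_0 = (+0.4472, -0.8944)
n_1 = (+0.8396, -0.5433)
n_2 = (+0.9934, +0.1144)
n_3 = (-0.2892, +0.9573)
n_4 = (-0.9740, -0.2264)
n_5 = (-0.4074, -0.9133)
  (0,1): δ = 149.47°  ·
  (0,2): δ = 110.00°  ·
  (0,3): δ = 9.76°  ✓
  (0,4): δ = 76.52°  ·
  (0,5): δ = 129.39°  ·
  (1,2): δ = 140.53°  ·
  (1,3): δ = 40.29°  ·
  (1,4): δ = 45.99°  ·
  (1,5): δ = 98.86°  ·
  (2,3): δ = 79.76°  ·
  (2,4): δ = 6.52°  ✓
  (2,5): δ = 59.39°  ·
  (3,4): δ = 93.72°  ·
  (3,5): δ = 40.85°  ·
  (4,5): δ = 127.13°  ·
antipodal pairs: 2

count = 2; pairs: (0,3), (2,4)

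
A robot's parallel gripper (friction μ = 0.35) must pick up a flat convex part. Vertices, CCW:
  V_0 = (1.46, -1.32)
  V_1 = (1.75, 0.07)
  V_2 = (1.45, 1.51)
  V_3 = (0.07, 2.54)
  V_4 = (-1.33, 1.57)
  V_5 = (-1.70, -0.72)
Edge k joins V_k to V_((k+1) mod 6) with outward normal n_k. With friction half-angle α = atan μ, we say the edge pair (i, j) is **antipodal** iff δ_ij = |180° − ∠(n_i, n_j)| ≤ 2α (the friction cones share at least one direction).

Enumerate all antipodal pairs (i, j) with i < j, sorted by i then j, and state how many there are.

count = 3; pairs: (0,4), (1,4), (2,5)

α = atan 0.35 = 19.29°;  2α = 38.58°
n_0 = (+0.9789, -0.2042)
n_1 = (+0.9790, +0.2040)
n_2 = (+0.5981, +0.8014)
n_3 = (-0.5695, +0.8220)
n_4 = (-0.9872, +0.1595)
n_5 = (-0.1865, -0.9824)
  (0,1): δ = 156.45°  ·
  (0,2): δ = 114.95°  ·
  (0,3): δ = 43.50°  ·
  (0,4): δ = 2.61°  ✓
  (0,5): δ = 91.03°  ·
  (1,2): δ = 138.51°  ·
  (1,3): δ = 67.05°  ·
  (1,4): δ = 20.95°  ✓
  (1,5): δ = 67.48°  ·
  (2,3): δ = 108.55°  ·
  (2,4): δ = 62.44°  ·
  (2,5): δ = 25.99°  ✓
  (3,4): δ = 133.89°  ·
  (3,5): δ = 45.47°  ·
  (4,5): δ = 91.57°  ·
antipodal pairs: 3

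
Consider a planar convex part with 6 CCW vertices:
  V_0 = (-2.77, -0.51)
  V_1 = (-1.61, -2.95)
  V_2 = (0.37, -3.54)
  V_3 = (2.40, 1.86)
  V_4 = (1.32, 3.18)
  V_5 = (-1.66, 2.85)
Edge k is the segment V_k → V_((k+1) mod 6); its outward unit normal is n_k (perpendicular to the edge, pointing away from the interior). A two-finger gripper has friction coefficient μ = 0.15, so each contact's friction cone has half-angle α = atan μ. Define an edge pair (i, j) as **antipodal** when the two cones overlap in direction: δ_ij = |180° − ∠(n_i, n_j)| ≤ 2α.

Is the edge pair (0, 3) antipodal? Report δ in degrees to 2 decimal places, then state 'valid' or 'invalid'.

α = atan 0.15 = 8.53°;  2α = 17.06°
edge 0: e_0 = (+1.16, -2.44);  n_0 = (-0.9031, -0.4294)
edge 3: e_3 = (-1.08, +1.32);  n_3 = (+0.7740, +0.6332)
∠(n_0, n_3) = 166.14°
δ = |180° − 166.14°| = 13.86°
13.86° ≤ 2α = 17.06°  →  valid

δ = 13.86°, valid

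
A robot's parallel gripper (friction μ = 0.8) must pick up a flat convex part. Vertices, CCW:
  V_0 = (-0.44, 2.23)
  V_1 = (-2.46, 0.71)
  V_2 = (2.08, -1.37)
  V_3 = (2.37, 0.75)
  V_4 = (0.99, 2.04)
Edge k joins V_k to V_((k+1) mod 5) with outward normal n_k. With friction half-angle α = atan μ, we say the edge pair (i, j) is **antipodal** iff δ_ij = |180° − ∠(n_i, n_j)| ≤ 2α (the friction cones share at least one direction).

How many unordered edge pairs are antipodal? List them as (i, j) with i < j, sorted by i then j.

count = 5; pairs: (0,1), (0,2), (1,2), (1,3), (1,4)

α = atan 0.8 = 38.66°;  2α = 77.32°
n_0 = (-0.6013, +0.7990)
n_1 = (-0.4165, -0.9091)
n_2 = (+0.9908, -0.1355)
n_3 = (+0.6829, +0.7305)
n_4 = (+0.1317, +0.9913)
  (0,1): δ = 61.58°  ✓
  (0,2): δ = 45.25°  ✓
  (0,3): δ = 99.97°  ·
  (0,4): δ = 135.47°  ·
  (1,2): δ = 73.17°  ✓
  (1,3): δ = 18.45°  ✓
  (1,4): δ = 17.05°  ✓
  (2,3): δ = 125.28°  ·
  (2,4): δ = 89.78°  ·
  (3,4): δ = 144.50°  ·
antipodal pairs: 5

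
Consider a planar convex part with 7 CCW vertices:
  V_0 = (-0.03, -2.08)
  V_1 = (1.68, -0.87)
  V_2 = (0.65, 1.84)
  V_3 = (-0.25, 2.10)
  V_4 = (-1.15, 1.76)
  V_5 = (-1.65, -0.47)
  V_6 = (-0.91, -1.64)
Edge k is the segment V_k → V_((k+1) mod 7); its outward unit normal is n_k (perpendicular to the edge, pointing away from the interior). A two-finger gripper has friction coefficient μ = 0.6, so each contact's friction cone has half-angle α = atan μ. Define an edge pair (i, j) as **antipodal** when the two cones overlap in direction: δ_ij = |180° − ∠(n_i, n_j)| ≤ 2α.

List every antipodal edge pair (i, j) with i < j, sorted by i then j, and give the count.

α = atan 0.6 = 30.96°;  2α = 61.93°
n_0 = (+0.5776, -0.8163)
n_1 = (+0.9348, +0.3553)
n_2 = (+0.2775, +0.9607)
n_3 = (-0.3534, +0.9355)
n_4 = (-0.9758, +0.2188)
n_5 = (-0.8451, -0.5345)
n_6 = (-0.4472, -0.8944)
  (0,1): δ = 104.47°  ·
  (0,2): δ = 51.40°  ✓
  (0,3): δ = 14.59°  ✓
  (0,4): δ = 42.08°  ✓
  (0,5): δ = 87.03°  ·
  (0,6): δ = 118.15°  ·
  (1,2): δ = 126.92°  ·
  (1,3): δ = 90.12°  ·
  (1,4): δ = 33.45°  ✓
  (1,5): δ = 11.50°  ✓
  (1,6): δ = 42.62°  ✓
  (2,3): δ = 143.19°  ·
  (2,4): δ = 86.52°  ·
  (2,5): δ = 41.57°  ✓
  (2,6): δ = 10.45°  ✓
  (3,4): δ = 123.33°  ·
  (3,5): δ = 78.38°  ·
  (3,6): δ = 47.26°  ✓
  (4,5): δ = 135.05°  ·
  (4,6): δ = 103.93°  ·
  (5,6): δ = 148.88°  ·
antipodal pairs: 9

count = 9; pairs: (0,2), (0,3), (0,4), (1,4), (1,5), (1,6), (2,5), (2,6), (3,6)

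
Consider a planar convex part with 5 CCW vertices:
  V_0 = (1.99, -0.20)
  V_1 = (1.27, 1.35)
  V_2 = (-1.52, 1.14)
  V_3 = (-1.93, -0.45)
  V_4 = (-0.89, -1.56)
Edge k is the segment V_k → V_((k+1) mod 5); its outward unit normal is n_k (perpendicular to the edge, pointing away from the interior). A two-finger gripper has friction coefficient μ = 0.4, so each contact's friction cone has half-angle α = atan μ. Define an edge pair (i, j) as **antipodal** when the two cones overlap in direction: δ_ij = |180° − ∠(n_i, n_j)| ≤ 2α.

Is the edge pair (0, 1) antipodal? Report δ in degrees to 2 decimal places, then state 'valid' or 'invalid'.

α = atan 0.4 = 21.80°;  2α = 43.60°
edge 0: e_0 = (-0.72, +1.55);  n_0 = (+0.9069, +0.4213)
edge 1: e_1 = (-2.79, -0.21);  n_1 = (-0.0751, +0.9972)
∠(n_0, n_1) = 69.39°
δ = |180° − 69.39°| = 110.61°
110.61° > 2α = 43.60°  →  invalid

δ = 110.61°, invalid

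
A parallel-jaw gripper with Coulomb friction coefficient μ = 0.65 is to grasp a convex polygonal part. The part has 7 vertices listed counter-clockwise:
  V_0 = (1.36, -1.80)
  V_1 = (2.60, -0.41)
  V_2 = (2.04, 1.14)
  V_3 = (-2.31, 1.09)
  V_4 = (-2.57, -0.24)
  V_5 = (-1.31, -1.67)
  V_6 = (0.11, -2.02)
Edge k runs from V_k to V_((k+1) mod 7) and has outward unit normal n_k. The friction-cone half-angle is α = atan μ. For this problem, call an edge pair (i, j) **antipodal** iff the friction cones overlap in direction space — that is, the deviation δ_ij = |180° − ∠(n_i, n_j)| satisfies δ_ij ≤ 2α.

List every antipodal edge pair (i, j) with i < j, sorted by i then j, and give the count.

count = 8; pairs: (0,2), (0,3), (1,3), (1,4), (1,5), (2,4), (2,5), (2,6)

α = atan 0.65 = 33.02°;  2α = 66.05°
n_0 = (+0.7462, -0.6657)
n_1 = (+0.9405, +0.3398)
n_2 = (-0.0115, +0.9999)
n_3 = (-0.9814, +0.1919)
n_4 = (-0.7503, -0.6611)
n_5 = (-0.2393, -0.9709)
n_6 = (+0.1733, -0.9849)
  (0,1): δ = 118.40°  ·
  (0,2): δ = 47.61°  ✓
  (0,3): δ = 30.67°  ✓
  (0,4): δ = 83.12°  ·
  (0,5): δ = 117.89°  ·
  (0,6): δ = 141.72°  ·
  (1,2): δ = 109.21°  ·
  (1,3): δ = 30.93°  ✓
  (1,4): δ = 21.52°  ✓
  (1,5): δ = 56.29°  ✓
  (1,6): δ = 80.12°  ·
  (2,3): δ = 101.72°  ·
  (2,4): δ = 49.27°  ✓
  (2,5): δ = 14.50°  ✓
  (2,6): δ = 9.32°  ✓
  (3,4): δ = 127.55°  ·
  (3,5): δ = 92.79°  ·
  (3,6): δ = 68.96°  ·
  (4,5): δ = 145.23°  ·
  (4,6): δ = 121.40°  ·
  (5,6): δ = 156.17°  ·
antipodal pairs: 8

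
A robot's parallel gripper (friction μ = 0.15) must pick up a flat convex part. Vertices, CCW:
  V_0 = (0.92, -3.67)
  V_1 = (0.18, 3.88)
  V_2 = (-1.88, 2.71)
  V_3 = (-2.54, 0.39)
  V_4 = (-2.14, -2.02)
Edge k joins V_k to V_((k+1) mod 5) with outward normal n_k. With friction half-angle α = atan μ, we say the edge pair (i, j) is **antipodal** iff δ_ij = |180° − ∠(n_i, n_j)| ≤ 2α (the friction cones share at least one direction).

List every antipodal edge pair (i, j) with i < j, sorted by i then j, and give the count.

α = atan 0.15 = 8.53°;  2α = 17.06°
n_0 = (+0.9952, +0.0975)
n_1 = (-0.4939, +0.8695)
n_2 = (-0.9618, +0.2736)
n_3 = (-0.9865, -0.1637)
n_4 = (-0.4746, -0.8802)
  (0,1): δ = 66.00°  ·
  (0,2): δ = 21.48°  ·
  (0,3): δ = 3.83°  ✓
  (0,4): δ = 56.07°  ·
  (1,2): δ = 135.48°  ·
  (1,3): δ = 110.17°  ·
  (1,4): δ = 57.93°  ·
  (2,3): δ = 154.70°  ·
  (2,4): δ = 102.45°  ·
  (3,4): δ = 127.76°  ·
antipodal pairs: 1

count = 1; pairs: (0,3)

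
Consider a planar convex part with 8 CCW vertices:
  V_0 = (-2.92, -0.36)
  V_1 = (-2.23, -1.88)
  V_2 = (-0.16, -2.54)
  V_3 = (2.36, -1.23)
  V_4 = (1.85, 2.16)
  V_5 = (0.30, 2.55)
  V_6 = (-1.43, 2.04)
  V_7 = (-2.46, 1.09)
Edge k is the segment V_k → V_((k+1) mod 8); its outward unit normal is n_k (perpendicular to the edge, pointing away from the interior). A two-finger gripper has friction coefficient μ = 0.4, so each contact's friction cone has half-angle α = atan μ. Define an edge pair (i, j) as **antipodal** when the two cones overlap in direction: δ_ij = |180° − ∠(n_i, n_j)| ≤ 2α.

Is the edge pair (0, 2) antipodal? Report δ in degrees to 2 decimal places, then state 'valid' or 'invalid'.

δ = 86.95°, invalid

α = atan 0.4 = 21.80°;  2α = 43.60°
edge 0: e_0 = (+0.69, -1.52);  n_0 = (-0.9106, -0.4134)
edge 2: e_2 = (+2.52, +1.31);  n_2 = (+0.4612, -0.8873)
∠(n_0, n_2) = 93.05°
δ = |180° − 93.05°| = 86.95°
86.95° > 2α = 43.60°  →  invalid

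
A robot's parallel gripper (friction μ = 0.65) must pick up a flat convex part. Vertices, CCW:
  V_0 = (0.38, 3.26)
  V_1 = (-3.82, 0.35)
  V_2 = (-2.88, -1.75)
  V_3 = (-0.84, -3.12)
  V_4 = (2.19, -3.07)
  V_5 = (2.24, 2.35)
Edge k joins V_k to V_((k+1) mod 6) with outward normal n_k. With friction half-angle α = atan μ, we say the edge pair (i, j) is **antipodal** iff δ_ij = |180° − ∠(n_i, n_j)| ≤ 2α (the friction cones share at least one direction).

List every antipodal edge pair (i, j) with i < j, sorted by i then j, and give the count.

α = atan 0.65 = 33.02°;  2α = 66.05°
n_0 = (-0.5695, +0.8220)
n_1 = (-0.9127, -0.4086)
n_2 = (-0.5575, -0.8302)
n_3 = (+0.0165, -0.9999)
n_4 = (+1.0000, -0.0092)
n_5 = (+0.4395, +0.8983)
  (0,1): δ = 100.60°  ·
  (0,2): δ = 68.60°  ·
  (0,3): δ = 33.77°  ✓
  (0,4): δ = 54.76°  ✓
  (0,5): δ = 119.21°  ·
  (1,2): δ = 148.00°  ·
  (1,3): δ = 113.17°  ·
  (1,4): δ = 24.64°  ✓
  (1,5): δ = 39.82°  ✓
  (2,3): δ = 145.17°  ·
  (2,4): δ = 56.64°  ✓
  (2,5): δ = 7.81°  ✓
  (3,4): δ = 91.47°  ·
  (3,5): δ = 27.02°  ✓
  (4,5): δ = 115.54°  ·
antipodal pairs: 7

count = 7; pairs: (0,3), (0,4), (1,4), (1,5), (2,4), (2,5), (3,5)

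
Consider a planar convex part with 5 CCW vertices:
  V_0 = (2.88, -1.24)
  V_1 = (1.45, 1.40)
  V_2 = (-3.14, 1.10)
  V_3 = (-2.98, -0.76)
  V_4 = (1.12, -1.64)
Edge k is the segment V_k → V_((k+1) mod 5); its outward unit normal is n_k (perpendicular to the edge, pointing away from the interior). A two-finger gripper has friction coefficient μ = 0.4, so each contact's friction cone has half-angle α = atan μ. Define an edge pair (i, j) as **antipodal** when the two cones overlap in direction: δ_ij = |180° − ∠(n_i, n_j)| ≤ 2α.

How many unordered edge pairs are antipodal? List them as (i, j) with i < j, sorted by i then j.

count = 3; pairs: (0,2), (1,3), (1,4)

α = atan 0.4 = 21.80°;  2α = 43.60°
n_0 = (+0.8793, +0.4763)
n_1 = (-0.0652, +0.9979)
n_2 = (-0.9963, -0.0857)
n_3 = (-0.2099, -0.9777)
n_4 = (+0.2216, -0.9751)
  (0,1): δ = 114.70°  ·
  (0,2): δ = 23.53°  ✓
  (0,3): δ = 49.44°  ·
  (0,4): δ = 74.36°  ·
  (1,2): δ = 88.82°  ·
  (1,3): δ = 15.85°  ✓
  (1,4): δ = 9.06°  ✓
  (2,3): δ = 107.03°  ·
  (2,4): δ = 82.11°  ·
  (3,4): δ = 155.08°  ·
antipodal pairs: 3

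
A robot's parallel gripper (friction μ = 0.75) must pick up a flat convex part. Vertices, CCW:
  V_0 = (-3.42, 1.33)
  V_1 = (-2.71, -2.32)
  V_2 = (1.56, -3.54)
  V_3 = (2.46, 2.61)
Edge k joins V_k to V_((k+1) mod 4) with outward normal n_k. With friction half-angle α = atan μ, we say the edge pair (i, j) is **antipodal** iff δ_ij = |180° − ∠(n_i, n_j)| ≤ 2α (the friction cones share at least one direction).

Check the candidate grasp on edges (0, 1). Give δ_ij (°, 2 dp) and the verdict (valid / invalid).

α = atan 0.75 = 36.87°;  2α = 73.74°
edge 0: e_0 = (+0.71, -3.65);  n_0 = (-0.9816, -0.1909)
edge 1: e_1 = (+4.27, -1.22);  n_1 = (-0.2747, -0.9615)
∠(n_0, n_1) = 63.05°
δ = |180° − 63.05°| = 116.95°
116.95° > 2α = 73.74°  →  invalid

δ = 116.95°, invalid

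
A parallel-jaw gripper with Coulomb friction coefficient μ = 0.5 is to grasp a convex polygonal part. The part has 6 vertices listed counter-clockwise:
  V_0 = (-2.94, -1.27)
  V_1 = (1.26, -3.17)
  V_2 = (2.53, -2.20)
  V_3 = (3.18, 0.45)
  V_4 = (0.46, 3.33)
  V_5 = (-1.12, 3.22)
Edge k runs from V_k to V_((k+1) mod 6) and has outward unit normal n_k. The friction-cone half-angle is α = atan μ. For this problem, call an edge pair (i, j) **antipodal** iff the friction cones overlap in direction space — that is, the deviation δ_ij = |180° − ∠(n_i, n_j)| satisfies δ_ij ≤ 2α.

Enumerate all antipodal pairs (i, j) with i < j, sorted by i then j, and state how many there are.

count = 5; pairs: (0,3), (0,4), (1,4), (1,5), (2,5)

α = atan 0.5 = 26.57°;  2α = 53.13°
n_0 = (-0.4122, -0.9111)
n_1 = (+0.6070, -0.7947)
n_2 = (+0.9712, -0.2382)
n_3 = (+0.7270, +0.6866)
n_4 = (-0.0695, +0.9976)
n_5 = (-0.9268, +0.3757)
  (0,1): δ = 118.29°  ·
  (0,2): δ = 79.44°  ·
  (0,3): δ = 22.30°  ✓
  (0,4): δ = 28.32°  ✓
  (0,5): δ = 92.28°  ·
  (1,2): δ = 141.15°  ·
  (1,3): δ = 84.01°  ·
  (1,4): δ = 33.39°  ✓
  (1,5): δ = 30.56°  ✓
  (2,3): δ = 122.85°  ·
  (2,4): δ = 72.24°  ·
  (2,5): δ = 8.28°  ✓
  (3,4): δ = 129.38°  ·
  (3,5): δ = 65.43°  ·
  (4,5): δ = 116.05°  ·
antipodal pairs: 5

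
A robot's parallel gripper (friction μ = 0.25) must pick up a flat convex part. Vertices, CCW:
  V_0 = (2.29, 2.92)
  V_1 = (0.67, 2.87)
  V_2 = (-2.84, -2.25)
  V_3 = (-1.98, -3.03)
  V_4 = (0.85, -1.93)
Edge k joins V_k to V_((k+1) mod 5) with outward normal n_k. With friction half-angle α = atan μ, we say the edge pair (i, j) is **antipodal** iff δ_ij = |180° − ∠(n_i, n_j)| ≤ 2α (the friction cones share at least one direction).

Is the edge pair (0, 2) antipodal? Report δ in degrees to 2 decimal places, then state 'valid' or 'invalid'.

α = atan 0.25 = 14.04°;  2α = 28.07°
edge 0: e_0 = (-1.62, -0.05);  n_0 = (-0.0308, +0.9995)
edge 2: e_2 = (+0.86, -0.78);  n_2 = (-0.6718, -0.7407)
∠(n_0, n_2) = 136.02°
δ = |180° − 136.02°| = 43.98°
43.98° > 2α = 28.07°  →  invalid

δ = 43.98°, invalid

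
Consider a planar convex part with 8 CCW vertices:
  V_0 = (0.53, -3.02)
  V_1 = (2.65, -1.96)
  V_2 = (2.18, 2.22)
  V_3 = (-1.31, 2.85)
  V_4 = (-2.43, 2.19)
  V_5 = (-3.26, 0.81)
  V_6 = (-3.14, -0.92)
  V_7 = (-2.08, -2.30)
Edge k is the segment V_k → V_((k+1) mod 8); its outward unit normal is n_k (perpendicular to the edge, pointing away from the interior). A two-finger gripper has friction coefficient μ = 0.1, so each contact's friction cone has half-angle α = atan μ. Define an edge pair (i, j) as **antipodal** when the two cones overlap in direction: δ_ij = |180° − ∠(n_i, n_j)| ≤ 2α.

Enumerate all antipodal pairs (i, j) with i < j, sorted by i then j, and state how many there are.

count = 3; pairs: (0,3), (1,5), (2,7)

α = atan 0.1 = 5.71°;  2α = 11.42°
n_0 = (+0.4472, -0.8944)
n_1 = (+0.9937, +0.1117)
n_2 = (+0.1776, +0.9841)
n_3 = (-0.5077, +0.8615)
n_4 = (-0.8569, +0.5154)
n_5 = (-0.9976, -0.0692)
n_6 = (-0.7931, -0.6092)
n_7 = (-0.2659, -0.9640)
  (0,1): δ = 110.15°  ·
  (0,2): δ = 36.80°  ·
  (0,3): δ = 3.95°  ✓
  (0,4): δ = 32.41°  ·
  (0,5): δ = 67.40°  ·
  (0,6): δ = 100.96°  ·
  (0,7): δ = 138.01°  ·
  (1,2): δ = 106.65°  ·
  (1,3): δ = 65.91°  ·
  (1,4): δ = 37.44°  ·
  (1,5): δ = 2.45°  ✓
  (1,6): δ = 31.11°  ·
  (1,7): δ = 68.16°  ·
  (2,3): δ = 139.26°  ·
  (2,4): δ = 110.79°  ·
  (2,5): δ = 75.80°  ·
  (2,6): δ = 42.24°  ·
  (2,7): δ = 5.19°  ✓
  (3,4): δ = 151.54°  ·
  (3,5): δ = 116.54°  ·
  (3,6): δ = 82.98°  ·
  (3,7): δ = 45.93°  ·
  (4,5): δ = 145.01°  ·
  (4,6): δ = 111.45°  ·
  (4,7): δ = 74.40°  ·
  (5,6): δ = 146.44°  ·
  (5,7): δ = 109.39°  ·
  (6,7): δ = 142.95°  ·
antipodal pairs: 3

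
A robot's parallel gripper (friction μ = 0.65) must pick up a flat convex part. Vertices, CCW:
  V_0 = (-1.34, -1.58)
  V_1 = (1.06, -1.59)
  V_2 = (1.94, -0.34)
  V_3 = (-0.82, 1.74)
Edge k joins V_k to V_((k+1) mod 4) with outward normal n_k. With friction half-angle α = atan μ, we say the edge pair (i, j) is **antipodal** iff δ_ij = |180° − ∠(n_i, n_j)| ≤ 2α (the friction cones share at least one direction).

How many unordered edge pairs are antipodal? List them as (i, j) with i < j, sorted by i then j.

α = atan 0.65 = 33.02°;  2α = 66.05°
n_0 = (-0.0042, -1.0000)
n_1 = (+0.8177, -0.5757)
n_2 = (+0.6019, +0.7986)
n_3 = (-0.9880, +0.1547)
  (0,1): δ = 124.91°  ·
  (0,2): δ = 36.76°  ✓
  (0,3): δ = 81.34°  ·
  (1,2): δ = 91.86°  ·
  (1,3): δ = 26.24°  ✓
  (2,3): δ = 61.90°  ✓
antipodal pairs: 3

count = 3; pairs: (0,2), (1,3), (2,3)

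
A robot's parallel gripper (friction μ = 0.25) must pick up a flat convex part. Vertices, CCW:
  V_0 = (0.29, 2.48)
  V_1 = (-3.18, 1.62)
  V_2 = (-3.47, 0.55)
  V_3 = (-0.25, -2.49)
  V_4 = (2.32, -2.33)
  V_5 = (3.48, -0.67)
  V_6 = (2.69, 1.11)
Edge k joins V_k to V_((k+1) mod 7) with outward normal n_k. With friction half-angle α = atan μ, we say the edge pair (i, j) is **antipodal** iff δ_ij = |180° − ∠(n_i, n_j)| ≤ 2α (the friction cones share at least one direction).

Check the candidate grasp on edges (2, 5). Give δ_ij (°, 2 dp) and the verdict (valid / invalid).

δ = 22.71°, valid

α = atan 0.25 = 14.04°;  2α = 28.07°
edge 2: e_2 = (+3.22, -3.04);  n_2 = (-0.6865, -0.7271)
edge 5: e_5 = (-0.79, +1.78);  n_5 = (+0.9140, +0.4057)
∠(n_2, n_5) = 157.29°
δ = |180° − 157.29°| = 22.71°
22.71° ≤ 2α = 28.07°  →  valid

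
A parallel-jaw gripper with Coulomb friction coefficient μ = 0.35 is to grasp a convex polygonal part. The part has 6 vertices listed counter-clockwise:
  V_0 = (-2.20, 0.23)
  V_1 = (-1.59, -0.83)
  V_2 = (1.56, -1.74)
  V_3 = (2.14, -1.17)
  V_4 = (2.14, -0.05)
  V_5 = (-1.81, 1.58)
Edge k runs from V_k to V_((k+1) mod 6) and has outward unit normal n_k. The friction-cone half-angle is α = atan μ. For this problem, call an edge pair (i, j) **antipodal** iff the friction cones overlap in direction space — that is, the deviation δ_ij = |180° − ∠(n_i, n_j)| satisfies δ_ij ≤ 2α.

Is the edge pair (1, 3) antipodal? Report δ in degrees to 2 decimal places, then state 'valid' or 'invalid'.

α = atan 0.35 = 19.29°;  2α = 38.58°
edge 1: e_1 = (+3.15, -0.91);  n_1 = (-0.2775, -0.9607)
edge 3: e_3 = (+0.00, +1.12);  n_3 = (+1.0000, -0.0000)
∠(n_1, n_3) = 106.11°
δ = |180° − 106.11°| = 73.89°
73.89° > 2α = 38.58°  →  invalid

δ = 73.89°, invalid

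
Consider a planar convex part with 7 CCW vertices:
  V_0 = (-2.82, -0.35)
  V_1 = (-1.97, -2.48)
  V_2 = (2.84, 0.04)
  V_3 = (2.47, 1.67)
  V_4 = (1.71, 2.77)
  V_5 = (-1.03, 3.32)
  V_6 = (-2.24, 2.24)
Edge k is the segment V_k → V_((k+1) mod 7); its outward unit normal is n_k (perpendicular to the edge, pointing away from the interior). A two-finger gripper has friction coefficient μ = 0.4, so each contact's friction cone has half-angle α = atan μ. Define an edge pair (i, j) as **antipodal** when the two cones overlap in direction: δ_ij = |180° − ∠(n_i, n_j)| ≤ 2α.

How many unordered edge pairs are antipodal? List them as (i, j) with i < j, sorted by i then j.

count = 5; pairs: (0,2), (0,3), (1,4), (1,5), (2,6)

α = atan 0.4 = 21.80°;  2α = 43.60°
n_0 = (-0.9288, -0.3706)
n_1 = (+0.4641, -0.8858)
n_2 = (+0.9752, +0.2214)
n_3 = (+0.8227, +0.5684)
n_4 = (+0.1968, +0.9804)
n_5 = (-0.6659, +0.7460)
n_6 = (-0.9758, +0.2185)
  (0,1): δ = 84.10°  ·
  (0,2): δ = 8.97°  ✓
  (0,3): δ = 12.89°  ✓
  (0,4): δ = 56.89°  ·
  (0,5): δ = 110.00°  ·
  (0,6): δ = 145.62°  ·
  (1,2): δ = 104.86°  ·
  (1,3): δ = 83.01°  ·
  (1,4): δ = 39.00°  ✓
  (1,5): δ = 14.10°  ✓
  (1,6): δ = 49.73°  ·
  (2,3): δ = 158.15°  ·
  (2,4): δ = 114.14°  ·
  (2,5): δ = 61.04°  ·
  (2,6): δ = 25.41°  ✓
  (3,4): δ = 135.99°  ·
  (3,5): δ = 82.89°  ·
  (3,6): δ = 47.26°  ·
  (4,5): δ = 126.90°  ·
  (4,6): δ = 91.27°  ·
  (5,6): δ = 144.37°  ·
antipodal pairs: 5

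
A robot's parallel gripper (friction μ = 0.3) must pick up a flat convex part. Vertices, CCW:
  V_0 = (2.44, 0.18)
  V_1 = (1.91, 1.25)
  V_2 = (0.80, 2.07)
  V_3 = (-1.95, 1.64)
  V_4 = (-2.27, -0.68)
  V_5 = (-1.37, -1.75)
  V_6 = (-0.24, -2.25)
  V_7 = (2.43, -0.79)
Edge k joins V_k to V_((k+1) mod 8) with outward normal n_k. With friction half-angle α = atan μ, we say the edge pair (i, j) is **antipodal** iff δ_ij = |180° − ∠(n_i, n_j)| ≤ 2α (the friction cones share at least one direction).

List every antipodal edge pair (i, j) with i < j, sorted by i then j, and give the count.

α = atan 0.3 = 16.70°;  2α = 33.40°
n_0 = (+0.8961, +0.4439)
n_1 = (+0.5942, +0.8043)
n_2 = (-0.1545, +0.9880)
n_3 = (-0.9906, +0.1366)
n_4 = (-0.7653, -0.6437)
n_5 = (-0.4046, -0.9145)
n_6 = (+0.4798, -0.8774)
n_7 = (+0.9999, -0.0103)
  (0,1): δ = 152.81°  ·
  (0,2): δ = 107.46°  ·
  (0,3): δ = 34.20°  ·
  (0,4): δ = 13.72°  ✓
  (0,5): δ = 39.78°  ·
  (0,6): δ = 92.32°  ·
  (0,7): δ = 153.06°  ·
  (1,2): δ = 134.66°  ·
  (1,3): δ = 61.40°  ·
  (1,4): δ = 13.48°  ✓
  (1,5): δ = 12.59°  ✓
  (1,6): δ = 65.13°  ·
  (1,7): δ = 125.86°  ·
  (2,3): δ = 106.74°  ·
  (2,4): δ = 58.82°  ·
  (2,5): δ = 32.76°  ✓
  (2,6): δ = 19.78°  ✓
  (2,7): δ = 80.52°  ·
  (3,4): δ = 132.08°  ·
  (3,5): δ = 106.02°  ·
  (3,6): δ = 53.48°  ·
  (3,7): δ = 7.26°  ✓
  (4,5): δ = 153.94°  ·
  (4,6): δ = 101.40°  ·
  (4,7): δ = 40.66°  ·
  (5,6): δ = 127.46°  ·
  (5,7): δ = 66.72°  ·
  (6,7): δ = 119.26°  ·
antipodal pairs: 6

count = 6; pairs: (0,4), (1,4), (1,5), (2,5), (2,6), (3,7)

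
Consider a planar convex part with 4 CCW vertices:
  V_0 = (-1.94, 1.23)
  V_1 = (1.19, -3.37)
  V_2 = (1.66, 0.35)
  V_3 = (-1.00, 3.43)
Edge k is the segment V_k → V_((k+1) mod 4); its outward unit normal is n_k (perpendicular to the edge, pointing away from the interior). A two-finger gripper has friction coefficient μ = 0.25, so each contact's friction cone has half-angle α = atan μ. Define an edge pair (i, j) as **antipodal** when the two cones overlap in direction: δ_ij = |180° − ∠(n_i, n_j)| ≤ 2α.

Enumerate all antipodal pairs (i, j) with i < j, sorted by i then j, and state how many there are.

count = 2; pairs: (0,2), (1,3)

α = atan 0.25 = 14.04°;  2α = 28.07°
n_0 = (-0.8268, -0.5626)
n_1 = (+0.9921, -0.1253)
n_2 = (+0.7568, +0.6536)
n_3 = (-0.9196, +0.3929)
  (0,1): δ = 41.43°  ·
  (0,2): δ = 6.58°  ✓
  (0,3): δ = 122.63°  ·
  (1,2): δ = 131.98°  ·
  (1,3): δ = 15.93°  ✓
  (2,3): δ = 63.95°  ·
antipodal pairs: 2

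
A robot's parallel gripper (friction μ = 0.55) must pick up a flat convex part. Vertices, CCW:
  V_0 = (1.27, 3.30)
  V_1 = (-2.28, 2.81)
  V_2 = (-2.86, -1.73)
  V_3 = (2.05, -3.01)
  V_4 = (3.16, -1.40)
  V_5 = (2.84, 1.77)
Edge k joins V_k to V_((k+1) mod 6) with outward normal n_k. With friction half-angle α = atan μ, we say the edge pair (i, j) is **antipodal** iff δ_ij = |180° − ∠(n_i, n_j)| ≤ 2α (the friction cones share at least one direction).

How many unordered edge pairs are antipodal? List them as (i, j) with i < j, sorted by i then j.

α = atan 0.55 = 28.81°;  2α = 57.62°
n_0 = (-0.1367, +0.9906)
n_1 = (-0.9919, +0.1267)
n_2 = (-0.2523, -0.9677)
n_3 = (+0.8233, -0.5676)
n_4 = (+0.9949, +0.1004)
n_5 = (+0.6979, +0.7162)
  (0,1): δ = 105.14°  ·
  (0,2): δ = 22.47°  ✓
  (0,3): δ = 47.56°  ✓
  (0,4): δ = 87.91°  ·
  (0,5): δ = 127.88°  ·
  (1,2): δ = 97.33°  ·
  (1,3): δ = 27.30°  ✓
  (1,4): δ = 13.04°  ✓
  (1,5): δ = 53.02°  ✓
  (2,3): δ = 109.97°  ·
  (2,4): δ = 69.62°  ·
  (2,5): δ = 29.65°  ✓
  (3,4): δ = 139.65°  ·
  (3,5): δ = 99.68°  ·
  (4,5): δ = 140.03°  ·
antipodal pairs: 6

count = 6; pairs: (0,2), (0,3), (1,3), (1,4), (1,5), (2,5)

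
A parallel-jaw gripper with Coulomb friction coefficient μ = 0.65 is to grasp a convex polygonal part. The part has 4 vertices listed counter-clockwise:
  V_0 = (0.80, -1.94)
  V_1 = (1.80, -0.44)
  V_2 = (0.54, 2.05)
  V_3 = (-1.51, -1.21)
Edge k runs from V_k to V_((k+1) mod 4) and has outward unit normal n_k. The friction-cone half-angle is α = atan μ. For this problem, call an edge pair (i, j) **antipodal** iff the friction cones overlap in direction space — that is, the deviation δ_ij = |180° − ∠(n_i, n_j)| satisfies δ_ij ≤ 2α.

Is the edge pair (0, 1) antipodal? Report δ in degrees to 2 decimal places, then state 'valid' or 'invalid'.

δ = 119.47°, invalid

α = atan 0.65 = 33.02°;  2α = 66.05°
edge 0: e_0 = (+1.00, +1.50);  n_0 = (+0.8321, -0.5547)
edge 1: e_1 = (-1.26, +2.49);  n_1 = (+0.8923, +0.4515)
∠(n_0, n_1) = 60.53°
δ = |180° − 60.53°| = 119.47°
119.47° > 2α = 66.05°  →  invalid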